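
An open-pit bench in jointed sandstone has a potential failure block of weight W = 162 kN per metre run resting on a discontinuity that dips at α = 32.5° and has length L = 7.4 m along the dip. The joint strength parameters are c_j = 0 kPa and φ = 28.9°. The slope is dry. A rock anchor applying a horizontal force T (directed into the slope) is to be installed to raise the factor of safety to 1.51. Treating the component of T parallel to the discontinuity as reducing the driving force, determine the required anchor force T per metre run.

Resolving forces along and normal to the sliding plane, with the horizontal anchor force T adding T·sinα to the effective normal force and T·cosα acting up the plane against the driving force:
FS = [c_jL + (W cosα + T sinα) tanφ] / [W sinα − T cosα]
Without the anchor: N' = 136.6 kN/m, driving T_d = 87.0 kN/m, resisting R = 0·7.4 + 136.6·tan28.9° = 75.4 kN/m, FS = 0.87.
Setting FS = 1.51 and solving for T:
1.51·(87.0 − T cos32.5°) = 75.4 + T sin32.5°·tan28.9°
T·(sin32.5°·tan28.9° + 1.51·cos32.5°) = 1.51·87.0 − 75.4
T·(0.5373·0.5520 + 1.51·0.8434) = 131.4 − 75.4 = 56.0
T·1.5701 = 56.0
T = 35.7 kN/m

T = 36 kN/m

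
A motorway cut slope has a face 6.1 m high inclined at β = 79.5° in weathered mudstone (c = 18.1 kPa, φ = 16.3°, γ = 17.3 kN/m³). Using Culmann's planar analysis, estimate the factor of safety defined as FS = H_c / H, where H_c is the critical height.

H_c = (4c/γ) · sinβ cosφ / [1 − cos(β − φ)]
    = (4·18.1/17.3) · sin79.5°·cos16.3° / [1 − cos63.2°]
    = 4.185 · 0.9437 / 0.5491 = 7.19 m
FS = H_c / H = 7.19 / 6.1 = 1.179

FS = 1.18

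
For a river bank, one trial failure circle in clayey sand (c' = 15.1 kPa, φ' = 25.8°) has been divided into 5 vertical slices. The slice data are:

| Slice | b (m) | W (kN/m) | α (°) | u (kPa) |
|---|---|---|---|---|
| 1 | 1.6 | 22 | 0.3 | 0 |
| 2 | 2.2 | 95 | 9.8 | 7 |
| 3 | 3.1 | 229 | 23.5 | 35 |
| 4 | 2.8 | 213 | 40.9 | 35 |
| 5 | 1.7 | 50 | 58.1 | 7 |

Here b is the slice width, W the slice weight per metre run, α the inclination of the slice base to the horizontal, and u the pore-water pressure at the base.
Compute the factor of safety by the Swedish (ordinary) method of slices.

Ordinary method of slices: FS = Σ[c'·Δl_i + (W_i cosα_i − u_i·Δl_i)·tanφ'] / Σ W_i sinα_i, with Δl_i = b_i / cosα_i.
Slice 1: Δl = 1.6/cos0.3° = 1.600 m; N'_1 = 22·cos0.3° − 0·1.600 = 22.0; c'Δl = 24.16; W sinα = 0.1
Slice 2: Δl = 2.2/cos9.8° = 2.233 m; N'_2 = 95·cos9.8° − 7·2.233 = 78.0; c'Δl = 33.71; W sinα = 16.2
Slice 3: Δl = 3.1/cos23.5° = 3.380 m; N'_3 = 229·cos23.5° − 35·3.380 = 91.7; c'Δl = 51.04; W sinα = 91.3
Slice 4: Δl = 2.8/cos40.9° = 3.704 m; N'_4 = 213·cos40.9° − 35·3.704 = 31.3; c'Δl = 55.94; W sinα = 139.5
Slice 5: Δl = 1.7/cos58.1° = 3.217 m; N'_5 = 50·cos58.1° − 7·3.217 = 3.9; c'Δl = 48.58; W sinα = 42.4
Σc'Δl = 213.4 kN/m; ΣN' = 226.9 kN/m; ΣW sinα = 289.5 kN/m
Resisting = 213.4 + 226.9·tan25.8° = 213.4 + 109.7 = 323.1 kN/m
FS = 323.1 / 289.5 = 1.116

FS = 1.12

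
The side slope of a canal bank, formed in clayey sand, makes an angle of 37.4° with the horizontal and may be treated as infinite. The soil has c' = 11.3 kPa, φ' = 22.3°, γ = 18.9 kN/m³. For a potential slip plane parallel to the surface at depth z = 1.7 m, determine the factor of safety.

FS = 1.27

For an infinite slope with a slip plane parallel to the surface (no pore pressure): FS = [c' + γz cos²β tanφ'] / [γz sinβ cosβ].
γz = 18.9·1.7 = 32.13 kN/m²
Numerator = 11.3 + 32.13·cos²37.4°·tan22.3° = 11.3 + 32.13·0.6311·0.4101 = 19.616 kPa
Denominator = 32.13·sin37.4°·cos37.4° = 32.13·0.6074·0.7944 = 15.503 kPa
FS = 19.616 / 15.503 = 1.265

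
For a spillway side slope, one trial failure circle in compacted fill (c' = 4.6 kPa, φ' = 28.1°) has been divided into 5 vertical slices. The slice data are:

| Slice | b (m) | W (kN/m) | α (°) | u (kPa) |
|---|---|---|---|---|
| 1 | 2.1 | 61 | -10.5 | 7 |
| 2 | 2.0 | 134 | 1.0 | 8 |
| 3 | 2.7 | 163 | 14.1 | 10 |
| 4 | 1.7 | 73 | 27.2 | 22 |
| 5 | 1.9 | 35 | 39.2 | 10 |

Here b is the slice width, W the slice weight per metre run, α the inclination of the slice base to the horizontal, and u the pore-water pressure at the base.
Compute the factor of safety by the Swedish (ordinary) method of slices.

FS = 2.57

Ordinary method of slices: FS = Σ[c'·Δl_i + (W_i cosα_i − u_i·Δl_i)·tanφ'] / Σ W_i sinα_i, with Δl_i = b_i / cosα_i.
Slice 1: Δl = 2.1/cos(-10.5°) = 2.136 m; N'_1 = 61·cos(-10.5°) − 7·2.136 = 45.0; c'Δl = 9.82; W sinα = -11.1
Slice 2: Δl = 2.0/cos1.0° = 2.000 m; N'_2 = 134·cos1.0° − 8·2.000 = 118.0; c'Δl = 9.20; W sinα = 2.3
Slice 3: Δl = 2.7/cos14.1° = 2.784 m; N'_3 = 163·cos14.1° − 10·2.784 = 130.3; c'Δl = 12.81; W sinα = 39.7
Slice 4: Δl = 1.7/cos27.2° = 1.911 m; N'_4 = 73·cos27.2° − 22·1.911 = 22.9; c'Δl = 8.79; W sinα = 33.4
Slice 5: Δl = 1.9/cos39.2° = 2.452 m; N'_5 = 35·cos39.2° − 10·2.452 = 2.6; c'Δl = 11.28; W sinα = 22.1
Σc'Δl = 51.9 kN/m; ΣN' = 318.7 kN/m; ΣW sinα = 86.4 kN/m
Resisting = 51.9 + 318.7·tan28.1° = 51.9 + 170.2 = 222.1 kN/m
FS = 222.1 / 86.4 = 2.570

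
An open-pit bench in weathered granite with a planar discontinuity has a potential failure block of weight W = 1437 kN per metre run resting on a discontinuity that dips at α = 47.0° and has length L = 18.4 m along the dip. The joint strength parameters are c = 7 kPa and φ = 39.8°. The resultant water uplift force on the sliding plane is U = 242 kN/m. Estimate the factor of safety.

FS = 0.71

Resolving the block weight along and normal to the plane and applying the Mohr–Coulomb strength on the joint:
N' = W cosα − U = 1437·cos47.0° − 242 = 738.0 kN/m
Driving force T = W sinα = 1437·sin47.0° = 1051.0 kN/m
Resisting force R = c·L + N'·tanφ = 7·18.4 + 738.0·tan39.8° = 128.8 + 614.9 = 743.7 kN/m
FS = R / T = 743.7 / 1051.0 = 0.708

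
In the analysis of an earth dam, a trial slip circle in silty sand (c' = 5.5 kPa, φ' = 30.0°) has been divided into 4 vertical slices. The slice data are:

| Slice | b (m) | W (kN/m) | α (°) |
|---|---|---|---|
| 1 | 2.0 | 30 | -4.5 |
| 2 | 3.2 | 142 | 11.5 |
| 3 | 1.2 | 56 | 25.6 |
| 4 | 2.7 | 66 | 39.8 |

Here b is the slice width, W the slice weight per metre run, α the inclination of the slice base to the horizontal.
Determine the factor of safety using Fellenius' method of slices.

FS = 2.29

Ordinary method of slices: FS = Σ[c'·Δl_i + (W_i cosα_i)·tanφ'] / Σ W_i sinα_i, with Δl_i = b_i / cosα_i.
Slice 1: Δl = 2.0/cos(-4.5°) = 2.006 m; N'_1 = 30·cos(-4.5°) = 29.9; c'Δl = 11.03; W sinα = -2.4
Slice 2: Δl = 3.2/cos11.5° = 3.266 m; N'_2 = 142·cos11.5° = 139.1; c'Δl = 17.96; W sinα = 28.3
Slice 3: Δl = 1.2/cos25.6° = 1.331 m; N'_3 = 56·cos25.6° = 50.5; c'Δl = 7.32; W sinα = 24.2
Slice 4: Δl = 2.7/cos39.8° = 3.514 m; N'_4 = 66·cos39.8° = 50.7; c'Δl = 19.33; W sinα = 42.2
Σc'Δl = 55.6 kN/m; ΣN' = 270.3 kN/m; ΣW sinα = 92.4 kN/m
Resisting = 55.6 + 270.3·tan30.0° = 55.6 + 156.0 = 211.7 kN/m
FS = 211.7 / 92.4 = 2.291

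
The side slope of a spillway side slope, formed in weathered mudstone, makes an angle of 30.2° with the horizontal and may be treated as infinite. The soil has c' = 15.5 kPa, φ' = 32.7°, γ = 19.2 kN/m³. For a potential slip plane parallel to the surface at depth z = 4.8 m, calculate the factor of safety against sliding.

For an infinite slope with a slip plane parallel to the surface (no pore pressure): FS = [c' + γz cos²β tanφ'] / [γz sinβ cosβ].
γz = 19.2·4.8 = 92.16 kN/m²
Numerator = 15.5 + 92.16·cos²30.2°·tan32.7° = 15.5 + 92.16·0.7470·0.6420 = 59.695 kPa
Denominator = 92.16·sin30.2°·cos30.2° = 92.16·0.5030·0.8643 = 40.066 kPa
FS = 59.695 / 40.066 = 1.490

FS = 1.49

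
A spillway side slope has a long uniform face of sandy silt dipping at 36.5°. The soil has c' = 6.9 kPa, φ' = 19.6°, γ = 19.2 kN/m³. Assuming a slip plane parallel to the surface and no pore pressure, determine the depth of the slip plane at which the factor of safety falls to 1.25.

z = 0.98 m

Setting FS = 1.25 in FS = [c' + γz cos²β tanφ'] / [γz sinβ cosβ] and solving for z:
z = c' / [γ cosβ (FS·sinβ − cosβ·tanφ')]
  = 6.9 / [19.2·cos36.5°·(1.25·sin36.5° − cos36.5°·tan19.6°)]
  = 6.9 / [19.2·0.8039·(1.25·0.5948 − 0.8039·0.3561)]
  = 6.9 / 7.0578 = 0.978 m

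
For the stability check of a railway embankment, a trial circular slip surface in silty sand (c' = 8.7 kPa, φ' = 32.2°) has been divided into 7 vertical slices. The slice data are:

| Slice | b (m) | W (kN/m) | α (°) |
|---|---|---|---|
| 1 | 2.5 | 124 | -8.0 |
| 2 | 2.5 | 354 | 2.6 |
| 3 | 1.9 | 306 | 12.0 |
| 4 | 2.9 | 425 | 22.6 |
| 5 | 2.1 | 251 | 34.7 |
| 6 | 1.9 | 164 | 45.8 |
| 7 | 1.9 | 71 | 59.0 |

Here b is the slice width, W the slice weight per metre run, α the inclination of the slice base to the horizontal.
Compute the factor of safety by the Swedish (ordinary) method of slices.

FS = 2.06

Ordinary method of slices: FS = Σ[c'·Δl_i + (W_i cosα_i)·tanφ'] / Σ W_i sinα_i, with Δl_i = b_i / cosα_i.
Slice 1: Δl = 2.5/cos(-8.0°) = 2.525 m; N'_1 = 124·cos(-8.0°) = 122.8; c'Δl = 21.96; W sinα = -17.3
Slice 2: Δl = 2.5/cos2.6° = 2.503 m; N'_2 = 354·cos2.6° = 353.6; c'Δl = 21.77; W sinα = 16.1
Slice 3: Δl = 1.9/cos12.0° = 1.942 m; N'_3 = 306·cos12.0° = 299.3; c'Δl = 16.90; W sinα = 63.6
Slice 4: Δl = 2.9/cos22.6° = 3.141 m; N'_4 = 425·cos22.6° = 392.4; c'Δl = 27.33; W sinα = 163.3
Slice 5: Δl = 2.1/cos34.7° = 2.554 m; N'_5 = 251·cos34.7° = 206.4; c'Δl = 22.22; W sinα = 142.9
Slice 6: Δl = 1.9/cos45.8° = 2.725 m; N'_6 = 164·cos45.8° = 114.3; c'Δl = 23.71; W sinα = 117.6
Slice 7: Δl = 1.9/cos59.0° = 3.689 m; N'_7 = 71·cos59.0° = 36.6; c'Δl = 32.09; W sinα = 60.9
Σc'Δl = 166.0 kN/m; ΣN' = 1525.4 kN/m; ΣW sinα = 547.1 kN/m
Resisting = 166.0 + 1525.4·tan32.2° = 166.0 + 960.6 = 1126.6 kN/m
FS = 1126.6 / 547.1 = 2.059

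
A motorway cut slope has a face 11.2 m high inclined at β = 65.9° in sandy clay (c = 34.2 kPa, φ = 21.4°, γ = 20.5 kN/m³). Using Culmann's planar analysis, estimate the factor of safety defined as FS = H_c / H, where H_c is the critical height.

H_c = (4c/γ) · sinβ cosφ / [1 − cos(β − φ)]
    = (4·34.2/20.5) · sin65.9°·cos21.4° / [1 − cos44.5°]
    = 6.673 · 0.8499 / 0.2867 = 19.78 m
FS = H_c / H = 19.78 / 11.2 = 1.766

FS = 1.77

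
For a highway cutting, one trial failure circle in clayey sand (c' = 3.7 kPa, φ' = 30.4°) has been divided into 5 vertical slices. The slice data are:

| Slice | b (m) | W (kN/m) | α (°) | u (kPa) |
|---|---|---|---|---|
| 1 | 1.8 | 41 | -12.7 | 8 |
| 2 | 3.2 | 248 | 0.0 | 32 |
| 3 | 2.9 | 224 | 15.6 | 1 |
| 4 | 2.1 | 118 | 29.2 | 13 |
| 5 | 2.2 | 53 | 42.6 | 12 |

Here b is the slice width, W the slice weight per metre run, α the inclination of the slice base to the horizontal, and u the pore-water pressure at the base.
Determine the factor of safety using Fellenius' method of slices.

FS = 2.20

Ordinary method of slices: FS = Σ[c'·Δl_i + (W_i cosα_i − u_i·Δl_i)·tanφ'] / Σ W_i sinα_i, with Δl_i = b_i / cosα_i.
Slice 1: Δl = 1.8/cos(-12.7°) = 1.845 m; N'_1 = 41·cos(-12.7°) − 8·1.845 = 25.2; c'Δl = 6.83; W sinα = -9.0
Slice 2: Δl = 3.2/cos0.0° = 3.200 m; N'_2 = 248·cos0.0° − 32·3.200 = 145.6; c'Δl = 11.84; W sinα = 0.0
Slice 3: Δl = 2.9/cos15.6° = 3.011 m; N'_3 = 224·cos15.6° − 1·3.011 = 212.7; c'Δl = 11.14; W sinα = 60.2
Slice 4: Δl = 2.1/cos29.2° = 2.406 m; N'_4 = 118·cos29.2° − 13·2.406 = 71.7; c'Δl = 8.90; W sinα = 57.6
Slice 5: Δl = 2.2/cos42.6° = 2.989 m; N'_5 = 53·cos42.6° − 12·2.989 = 3.1; c'Δl = 11.06; W sinα = 35.9
Σc'Δl = 49.8 kN/m; ΣN' = 458.5 kN/m; ΣW sinα = 144.7 kN/m
Resisting = 49.8 + 458.5·tan30.4° = 49.8 + 269.0 = 318.7 kN/m
FS = 318.7 / 144.7 = 2.203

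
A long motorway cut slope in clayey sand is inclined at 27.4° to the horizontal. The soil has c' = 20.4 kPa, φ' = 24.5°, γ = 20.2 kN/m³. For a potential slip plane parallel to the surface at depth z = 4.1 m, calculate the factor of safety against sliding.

For an infinite slope with a slip plane parallel to the surface (no pore pressure): FS = [c' + γz cos²β tanφ'] / [γz sinβ cosβ].
γz = 20.2·4.1 = 82.82 kN/m²
Numerator = 20.4 + 82.82·cos²27.4°·tan24.5° = 20.4 + 82.82·0.7882·0.4557 = 50.150 kPa
Denominator = 82.82·sin27.4°·cos27.4° = 82.82·0.4602·0.8878 = 33.838 kPa
FS = 50.150 / 33.838 = 1.482

FS = 1.48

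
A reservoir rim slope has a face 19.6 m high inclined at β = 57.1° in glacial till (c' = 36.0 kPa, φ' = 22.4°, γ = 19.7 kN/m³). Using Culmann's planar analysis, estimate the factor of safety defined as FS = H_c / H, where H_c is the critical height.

H_c = (4c'/γ) · sinβ cosφ' / [1 − cos(β − φ')]
    = (4·36.0/19.7) · sin57.1°·cos22.4° / [1 − cos34.7°]
    = 7.310 · 0.7763 / 0.1779 = 31.90 m
FS = H_c / H = 31.90 / 19.6 = 1.628

FS = 1.63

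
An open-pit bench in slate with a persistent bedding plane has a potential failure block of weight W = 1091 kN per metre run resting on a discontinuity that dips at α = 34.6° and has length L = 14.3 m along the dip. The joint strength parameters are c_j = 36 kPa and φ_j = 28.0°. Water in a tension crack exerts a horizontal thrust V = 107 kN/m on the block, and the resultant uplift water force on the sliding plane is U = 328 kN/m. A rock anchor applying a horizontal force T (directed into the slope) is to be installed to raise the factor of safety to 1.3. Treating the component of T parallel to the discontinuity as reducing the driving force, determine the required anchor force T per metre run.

Resolving forces along and normal to the sliding plane, with the horizontal anchor force T adding T·sinα to the effective normal force and T·cosα acting up the plane against the driving force:
FS = [c_jL + (W cosα − U − V sinα + T sinα) tanφ_j] / [W sinα + V cosα − T cosα]
Without the anchor: N' = 509.3 kN/m, driving T_d = 707.6 kN/m, resisting R = 36·14.3 + 509.3·tan28.0° = 785.6 kN/m, FS = 1.11.
Setting FS = 1.3 and solving for T:
1.3·(707.6 − T cos34.6°) = 785.6 + T sin34.6°·tan28.0°
T·(sin34.6°·tan28.0° + 1.3·cos34.6°) = 1.3·707.6 − 785.6
T·(0.5678·0.5317 + 1.3·0.8231) = 919.9 − 785.6 = 134.3
T·1.3720 = 134.3
T = 97.9 kN/m

T = 98 kN/m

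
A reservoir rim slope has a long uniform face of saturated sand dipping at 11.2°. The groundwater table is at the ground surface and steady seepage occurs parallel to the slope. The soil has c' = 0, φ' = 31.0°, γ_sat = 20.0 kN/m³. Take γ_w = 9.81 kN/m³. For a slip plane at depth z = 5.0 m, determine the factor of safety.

FS = 1.55

With seepage parallel to the slope and the water table at the surface, the effective normal stress on the slip plane uses the buoyant unit weight γ' = γ_sat − γ_w while the driving shear stress uses γ_sat:
FS = [c' + γ' z cos²β tanφ'] / [γ_sat z sinβ cosβ]
(For c' = 0 this reduces to FS = (γ'/γ_sat)·tanφ'/tanβ.)
γ' = 20.0 − 9.81 = 10.19 kN/m³
Numerator = 0.0 + 10.19·5.0·cos²11.2°·tan31.0° = 0.0 + 10.19·5.0·0.9623·0.6009 = 29.459 kPa
Denominator = 20.0·5.0·sin11.2°·cos11.2° = 20.0·5.0·0.1942·0.9810 = 19.054 kPa
FS = 29.459 / 19.054 = 1.546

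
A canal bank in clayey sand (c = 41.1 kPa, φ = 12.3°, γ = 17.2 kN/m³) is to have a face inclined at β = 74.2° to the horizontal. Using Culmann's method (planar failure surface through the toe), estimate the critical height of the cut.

Culmann's analysis gives the critical failure plane at α_cr = (β + φ)/2 = (74.2 + 12.3)/2 = 43.2°, and the critical height
H_c = (4c/γ) · sinβ cosφ / [1 − cos(β − φ)]
    = (4·41.1/17.2) · sin74.2°·cos12.3° / [1 − cos(61.9°)]
    = 9.558 · 0.9622·0.9770 / [1 − 0.4710]
    = 9.558 · 0.9401 / 0.5290
    = 16.99 m

H_c = 16.99 m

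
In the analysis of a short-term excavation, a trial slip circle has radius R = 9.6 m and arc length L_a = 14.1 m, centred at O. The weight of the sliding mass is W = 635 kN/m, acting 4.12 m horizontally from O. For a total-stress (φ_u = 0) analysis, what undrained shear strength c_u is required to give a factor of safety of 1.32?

FS = c_u·L_a·R / (W·d), so c_u = FS·W·d / (L_a·R).
c_u = 1.32·635·4.12 / (14.10·9.6) = 3453.4 / 135.36 = 25.51 kPa

c_u = 25.5 kPa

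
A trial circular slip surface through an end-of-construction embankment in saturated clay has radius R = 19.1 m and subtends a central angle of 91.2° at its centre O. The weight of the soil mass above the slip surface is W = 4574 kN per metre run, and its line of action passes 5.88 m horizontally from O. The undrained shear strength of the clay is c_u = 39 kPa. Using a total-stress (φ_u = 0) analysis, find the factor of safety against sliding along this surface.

Taking moments about the centre O, the resisting moment is provided by the undrained shear strength acting along the arc:
Arc length L_a = R·θ = 19.1·(91.2°·π/180) = 19.1·1.5917 = 30.40 m
M_R = c_u·L_a·R = 39·30.40·19.1 = 22646.6 kN·m/m
M_D = W·d = 4574·5.88 = 26895.1 kN·m/m
FS = M_R / M_D = 22646.6 / 26895.1 = 0.842

FS = 0.84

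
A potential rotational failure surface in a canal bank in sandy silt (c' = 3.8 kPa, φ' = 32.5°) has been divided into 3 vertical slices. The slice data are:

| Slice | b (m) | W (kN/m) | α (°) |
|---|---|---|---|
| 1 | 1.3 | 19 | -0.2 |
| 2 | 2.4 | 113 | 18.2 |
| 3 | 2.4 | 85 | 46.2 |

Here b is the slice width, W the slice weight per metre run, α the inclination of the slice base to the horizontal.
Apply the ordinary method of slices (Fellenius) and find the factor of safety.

Ordinary method of slices: FS = Σ[c'·Δl_i + (W_i cosα_i)·tanφ'] / Σ W_i sinα_i, with Δl_i = b_i / cosα_i.
Slice 1: Δl = 1.3/cos(-0.2°) = 1.300 m; N'_1 = 19·cos(-0.2°) = 19.0; c'Δl = 4.94; W sinα = -0.1
Slice 2: Δl = 2.4/cos18.2° = 2.526 m; N'_2 = 113·cos18.2° = 107.3; c'Δl = 9.60; W sinα = 35.3
Slice 3: Δl = 2.4/cos46.2° = 3.467 m; N'_3 = 85·cos46.2° = 58.8; c'Δl = 13.18; W sinα = 61.3
Σc'Δl = 27.7 kN/m; ΣN' = 185.2 kN/m; ΣW sinα = 96.6 kN/m
Resisting = 27.7 + 185.2·tan32.5° = 27.7 + 118.0 = 145.7 kN/m
FS = 145.7 / 96.6 = 1.509

FS = 1.51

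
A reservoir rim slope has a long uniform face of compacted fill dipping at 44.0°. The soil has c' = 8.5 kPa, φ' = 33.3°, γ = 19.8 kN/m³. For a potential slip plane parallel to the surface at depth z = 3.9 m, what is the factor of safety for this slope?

FS = 0.90

For an infinite slope with a slip plane parallel to the surface (no pore pressure): FS = [c' + γz cos²β tanφ'] / [γz sinβ cosβ].
γz = 19.8·3.9 = 77.22 kN/m²
Numerator = 8.5 + 77.22·cos²44.0°·tan33.3° = 8.5 + 77.22·0.5174·0.6569 = 34.747 kPa
Denominator = 77.22·sin44.0°·cos44.0° = 77.22·0.6947·0.7193 = 38.586 kPa
FS = 34.747 / 38.586 = 0.901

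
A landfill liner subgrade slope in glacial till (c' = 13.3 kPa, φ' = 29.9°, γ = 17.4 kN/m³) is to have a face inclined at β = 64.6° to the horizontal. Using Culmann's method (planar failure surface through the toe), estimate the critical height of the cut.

Culmann's analysis gives the critical failure plane at α_cr = (β + φ')/2 = (64.6 + 29.9)/2 = 47.2°, and the critical height
H_c = (4c'/γ) · sinβ cosφ' / [1 − cos(β − φ')]
    = (4·13.3/17.4) · sin64.6°·cos29.9° / [1 − cos(34.7°)]
    = 3.057 · 0.9033·0.8669 / [1 − 0.8221]
    = 3.057 · 0.7831 / 0.1779
    = 13.46 m

H_c = 13.46 m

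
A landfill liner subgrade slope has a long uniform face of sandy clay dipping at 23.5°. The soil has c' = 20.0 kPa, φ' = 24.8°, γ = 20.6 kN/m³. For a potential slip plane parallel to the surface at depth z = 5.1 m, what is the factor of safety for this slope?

For an infinite slope with a slip plane parallel to the surface (no pore pressure): FS = [c' + γz cos²β tanφ'] / [γz sinβ cosβ].
γz = 20.6·5.1 = 105.06 kN/m²
Numerator = 20.0 + 105.06·cos²23.5°·tan24.8° = 20.0 + 105.06·0.8410·0.4621 = 60.826 kPa
Denominator = 105.06·sin23.5°·cos23.5° = 105.06·0.3987·0.9171 = 38.418 kPa
FS = 60.826 / 38.418 = 1.583

FS = 1.58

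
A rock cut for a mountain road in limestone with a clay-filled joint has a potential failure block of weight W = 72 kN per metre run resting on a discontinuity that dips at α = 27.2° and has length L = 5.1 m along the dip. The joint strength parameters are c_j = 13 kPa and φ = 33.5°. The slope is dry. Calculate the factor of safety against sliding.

FS = 3.30

Resolving the block weight along and normal to the plane and applying the Mohr–Coulomb strength on the joint:
N' = W cosα = 72·cos27.2° = 64.0 kN/m
Driving force T = W sinα = 72·sin27.2° = 32.9 kN/m
Resisting force R = c_j·L + N'·tanφ = 13·5.1 + 64.0·tan33.5° = 66.3 + 42.4 = 108.7 kN/m
FS = R / T = 108.7 / 32.9 = 3.302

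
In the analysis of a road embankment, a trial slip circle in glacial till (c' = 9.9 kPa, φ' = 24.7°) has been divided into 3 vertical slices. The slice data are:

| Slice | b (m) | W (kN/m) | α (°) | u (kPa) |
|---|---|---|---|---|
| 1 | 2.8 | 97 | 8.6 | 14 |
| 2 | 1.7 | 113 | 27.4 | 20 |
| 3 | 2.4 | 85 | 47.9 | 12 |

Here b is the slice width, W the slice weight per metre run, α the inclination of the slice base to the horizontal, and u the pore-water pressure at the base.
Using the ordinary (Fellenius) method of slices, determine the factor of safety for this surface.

Ordinary method of slices: FS = Σ[c'·Δl_i + (W_i cosα_i − u_i·Δl_i)·tanφ'] / Σ W_i sinα_i, with Δl_i = b_i / cosα_i.
Slice 1: Δl = 2.8/cos8.6° = 2.832 m; N'_1 = 97·cos8.6° − 14·2.832 = 56.3; c'Δl = 28.04; W sinα = 14.5
Slice 2: Δl = 1.7/cos27.4° = 1.915 m; N'_2 = 113·cos27.4° − 20·1.915 = 62.0; c'Δl = 18.96; W sinα = 52.0
Slice 3: Δl = 2.4/cos47.9° = 3.580 m; N'_3 = 85·cos47.9° − 12·3.580 = 14.0; c'Δl = 35.44; W sinα = 63.1
Σc'Δl = 82.4 kN/m; ΣN' = 132.3 kN/m; ΣW sinα = 129.6 kN/m
Resisting = 82.4 + 132.3·tan24.7° = 82.4 + 60.9 = 143.3 kN/m
FS = 143.3 / 129.6 = 1.106

FS = 1.11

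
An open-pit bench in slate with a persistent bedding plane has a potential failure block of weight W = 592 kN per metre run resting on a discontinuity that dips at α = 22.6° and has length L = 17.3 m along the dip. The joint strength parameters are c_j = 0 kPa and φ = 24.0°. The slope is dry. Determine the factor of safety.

FS = 1.07

Resolving the block weight along and normal to the plane and applying the Mohr–Coulomb strength on the joint:
N' = W cosα = 592·cos22.6° = 546.5 kN/m
Driving force T = W sinα = 592·sin22.6° = 227.5 kN/m
Resisting force R = c_j·L + N'·tanφ = 0·17.3 + 546.5·tan24.0° = 0.0 + 243.3 = 243.3 kN/m
FS = R / T = 243.3 / 227.5 = 1.070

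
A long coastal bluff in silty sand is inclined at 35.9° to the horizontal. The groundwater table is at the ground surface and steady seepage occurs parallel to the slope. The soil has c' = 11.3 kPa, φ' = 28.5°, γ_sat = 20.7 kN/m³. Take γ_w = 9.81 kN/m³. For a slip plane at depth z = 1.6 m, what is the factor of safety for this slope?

FS = 1.11

With seepage parallel to the slope and the water table at the surface, the effective normal stress on the slip plane uses the buoyant unit weight γ' = γ_sat − γ_w while the driving shear stress uses γ_sat:
FS = [c' + γ' z cos²β tanφ'] / [γ_sat z sinβ cosβ]
γ' = 20.7 − 9.81 = 10.89 kN/m³
Numerator = 11.3 + 10.89·1.6·cos²35.9°·tan28.5° = 11.3 + 10.89·1.6·0.6562·0.5430 = 17.508 kPa
Denominator = 20.7·1.6·sin35.9°·cos35.9° = 20.7·1.6·0.5864·0.8100 = 15.732 kPa
FS = 17.508 / 15.732 = 1.113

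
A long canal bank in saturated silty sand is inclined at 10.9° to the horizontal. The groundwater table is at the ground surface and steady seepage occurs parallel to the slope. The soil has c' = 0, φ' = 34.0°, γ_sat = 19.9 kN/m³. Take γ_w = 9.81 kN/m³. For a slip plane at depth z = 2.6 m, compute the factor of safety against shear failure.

With seepage parallel to the slope and the water table at the surface, the effective normal stress on the slip plane uses the buoyant unit weight γ' = γ_sat − γ_w while the driving shear stress uses γ_sat:
FS = [c' + γ' z cos²β tanφ'] / [γ_sat z sinβ cosβ]
(For c' = 0 this reduces to FS = (γ'/γ_sat)·tanφ'/tanβ.)
γ' = 19.9 − 9.81 = 10.09 kN/m³
Numerator = 0.0 + 10.09·2.6·cos²10.9°·tan34.0° = 0.0 + 10.09·2.6·0.9642·0.6745 = 17.062 kPa
Denominator = 19.9·2.6·sin10.9°·cos10.9° = 19.9·2.6·0.1891·0.9820 = 9.607 kPa
FS = 17.062 / 9.607 = 1.776

FS = 1.78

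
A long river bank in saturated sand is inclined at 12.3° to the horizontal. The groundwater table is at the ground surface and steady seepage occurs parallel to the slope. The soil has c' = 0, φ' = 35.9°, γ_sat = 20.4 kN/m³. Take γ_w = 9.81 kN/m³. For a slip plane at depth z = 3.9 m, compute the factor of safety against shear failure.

FS = 1.72

With seepage parallel to the slope and the water table at the surface, the effective normal stress on the slip plane uses the buoyant unit weight γ' = γ_sat − γ_w while the driving shear stress uses γ_sat:
FS = [c' + γ' z cos²β tanφ'] / [γ_sat z sinβ cosβ]
(For c' = 0 this reduces to FS = (γ'/γ_sat)·tanφ'/tanβ.)
γ' = 20.4 − 9.81 = 10.59 kN/m³
Numerator = 0.0 + 10.59·3.9·cos²12.3°·tan35.9° = 0.0 + 10.59·3.9·0.9546·0.7239 = 28.540 kPa
Denominator = 20.4·3.9·sin12.3°·cos12.3° = 20.4·3.9·0.2130·0.9770 = 16.560 kPa
FS = 28.540 / 16.560 = 1.723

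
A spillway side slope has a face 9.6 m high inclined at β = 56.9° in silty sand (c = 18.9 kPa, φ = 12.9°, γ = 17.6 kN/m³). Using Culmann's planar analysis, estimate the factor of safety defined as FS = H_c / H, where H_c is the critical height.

FS = 1.30

H_c = (4c/γ) · sinβ cosφ / [1 − cos(β − φ)]
    = (4·18.9/17.6) · sin56.9°·cos12.9° / [1 − cos44.0°]
    = 4.295 · 0.8166 / 0.2807 = 12.50 m
FS = H_c / H = 12.50 / 9.6 = 1.302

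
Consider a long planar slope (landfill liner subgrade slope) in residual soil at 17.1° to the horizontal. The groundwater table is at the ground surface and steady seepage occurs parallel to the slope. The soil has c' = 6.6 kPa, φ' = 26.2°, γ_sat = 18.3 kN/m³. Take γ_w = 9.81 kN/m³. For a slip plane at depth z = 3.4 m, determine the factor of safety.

FS = 1.12

With seepage parallel to the slope and the water table at the surface, the effective normal stress on the slip plane uses the buoyant unit weight γ' = γ_sat − γ_w while the driving shear stress uses γ_sat:
FS = [c' + γ' z cos²β tanφ'] / [γ_sat z sinβ cosβ]
γ' = 18.3 − 9.81 = 8.49 kN/m³
Numerator = 6.6 + 8.49·3.4·cos²17.1°·tan26.2° = 6.6 + 8.49·3.4·0.9135·0.4921 = 19.576 kPa
Denominator = 18.3·3.4·sin17.1°·cos17.1° = 18.3·3.4·0.2940·0.9558 = 17.486 kPa
FS = 19.576 / 17.486 = 1.119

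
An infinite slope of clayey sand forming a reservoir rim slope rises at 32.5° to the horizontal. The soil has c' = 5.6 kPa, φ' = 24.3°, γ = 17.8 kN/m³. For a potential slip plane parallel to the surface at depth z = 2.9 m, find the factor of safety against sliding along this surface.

FS = 0.95

For an infinite slope with a slip plane parallel to the surface (no pore pressure): FS = [c' + γz cos²β tanφ'] / [γz sinβ cosβ].
γz = 17.8·2.9 = 51.62 kN/m²
Numerator = 5.6 + 51.62·cos²32.5°·tan24.3° = 5.6 + 51.62·0.7113·0.4515 = 22.179 kPa
Denominator = 51.62·sin32.5°·cos32.5° = 51.62·0.5373·0.8434 = 23.392 kPa
FS = 22.179 / 23.392 = 0.948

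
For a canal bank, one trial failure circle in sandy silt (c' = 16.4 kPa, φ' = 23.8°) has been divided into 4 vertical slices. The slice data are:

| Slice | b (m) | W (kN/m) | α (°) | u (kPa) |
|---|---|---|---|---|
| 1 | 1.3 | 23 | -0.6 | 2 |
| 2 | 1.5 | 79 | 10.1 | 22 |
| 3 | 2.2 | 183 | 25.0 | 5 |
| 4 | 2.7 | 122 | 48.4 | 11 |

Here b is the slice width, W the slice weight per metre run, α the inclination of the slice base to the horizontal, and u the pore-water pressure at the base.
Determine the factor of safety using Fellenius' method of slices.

FS = 1.46

Ordinary method of slices: FS = Σ[c'·Δl_i + (W_i cosα_i − u_i·Δl_i)·tanφ'] / Σ W_i sinα_i, with Δl_i = b_i / cosα_i.
Slice 1: Δl = 1.3/cos(-0.6°) = 1.300 m; N'_1 = 23·cos(-0.6°) − 2·1.300 = 20.4; c'Δl = 21.32; W sinα = -0.2
Slice 2: Δl = 1.5/cos10.1° = 1.524 m; N'_2 = 79·cos10.1° − 22·1.524 = 44.3; c'Δl = 24.99; W sinα = 13.9
Slice 3: Δl = 2.2/cos25.0° = 2.427 m; N'_3 = 183·cos25.0° − 5·2.427 = 153.7; c'Δl = 39.81; W sinα = 77.3
Slice 4: Δl = 2.7/cos48.4° = 4.067 m; N'_4 = 122·cos48.4° − 11·4.067 = 36.3; c'Δl = 66.69; W sinα = 91.2
Σc'Δl = 152.8 kN/m; ΣN' = 254.6 kN/m; ΣW sinα = 182.2 kN/m
Resisting = 152.8 + 254.6·tan23.8° = 152.8 + 112.3 = 265.1 kN/m
FS = 265.1 / 182.2 = 1.455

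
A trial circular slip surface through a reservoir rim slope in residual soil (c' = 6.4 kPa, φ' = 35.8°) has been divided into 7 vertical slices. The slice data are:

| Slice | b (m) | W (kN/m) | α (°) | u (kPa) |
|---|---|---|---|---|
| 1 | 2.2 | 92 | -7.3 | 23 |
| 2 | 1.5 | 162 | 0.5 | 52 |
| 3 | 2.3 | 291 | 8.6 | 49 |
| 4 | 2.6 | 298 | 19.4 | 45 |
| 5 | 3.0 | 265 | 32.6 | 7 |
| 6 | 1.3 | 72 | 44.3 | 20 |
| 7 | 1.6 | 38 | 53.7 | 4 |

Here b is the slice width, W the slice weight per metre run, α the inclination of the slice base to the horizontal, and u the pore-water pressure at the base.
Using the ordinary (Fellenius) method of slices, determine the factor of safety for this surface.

Ordinary method of slices: FS = Σ[c'·Δl_i + (W_i cosα_i − u_i·Δl_i)·tanφ'] / Σ W_i sinα_i, with Δl_i = b_i / cosα_i.
Slice 1: Δl = 2.2/cos(-7.3°) = 2.218 m; N'_1 = 92·cos(-7.3°) − 23·2.218 = 40.2; c'Δl = 14.20; W sinα = -11.7
Slice 2: Δl = 1.5/cos0.5° = 1.500 m; N'_2 = 162·cos0.5° − 52·1.500 = 84.0; c'Δl = 9.60; W sinα = 1.4
Slice 3: Δl = 2.3/cos8.6° = 2.326 m; N'_3 = 291·cos8.6° − 49·2.326 = 173.7; c'Δl = 14.89; W sinα = 43.5
Slice 4: Δl = 2.6/cos19.4° = 2.757 m; N'_4 = 298·cos19.4° − 45·2.757 = 157.0; c'Δl = 17.64; W sinα = 99.0
Slice 5: Δl = 3.0/cos32.6° = 3.561 m; N'_5 = 265·cos32.6° − 7·3.561 = 198.3; c'Δl = 22.79; W sinα = 142.8
Slice 6: Δl = 1.3/cos44.3° = 1.816 m; N'_6 = 72·cos44.3° − 20·1.816 = 15.2; c'Δl = 11.63; W sinα = 50.3
Slice 7: Δl = 1.6/cos53.7° = 2.703 m; N'_7 = 38·cos53.7° − 4·2.703 = 11.7; c'Δl = 17.30; W sinα = 30.6
Σc'Δl = 108.0 kN/m; ΣN' = 680.2 kN/m; ΣW sinα = 355.9 kN/m
Resisting = 108.0 + 680.2·tan35.8° = 108.0 + 490.6 = 598.6 kN/m
FS = 598.6 / 355.9 = 1.682

FS = 1.68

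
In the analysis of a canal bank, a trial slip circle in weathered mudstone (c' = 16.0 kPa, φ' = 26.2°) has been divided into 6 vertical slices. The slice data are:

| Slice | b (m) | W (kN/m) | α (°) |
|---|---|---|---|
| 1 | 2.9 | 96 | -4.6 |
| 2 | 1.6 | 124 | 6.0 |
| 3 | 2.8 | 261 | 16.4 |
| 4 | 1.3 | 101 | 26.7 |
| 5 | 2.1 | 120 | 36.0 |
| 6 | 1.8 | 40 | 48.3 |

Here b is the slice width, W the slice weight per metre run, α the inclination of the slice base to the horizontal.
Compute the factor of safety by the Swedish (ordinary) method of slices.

Ordinary method of slices: FS = Σ[c'·Δl_i + (W_i cosα_i)·tanφ'] / Σ W_i sinα_i, with Δl_i = b_i / cosα_i.
Slice 1: Δl = 2.9/cos(-4.6°) = 2.909 m; N'_1 = 96·cos(-4.6°) = 95.7; c'Δl = 46.55; W sinα = -7.7
Slice 2: Δl = 1.6/cos6.0° = 1.609 m; N'_2 = 124·cos6.0° = 123.3; c'Δl = 25.74; W sinα = 13.0
Slice 3: Δl = 2.8/cos16.4° = 2.919 m; N'_3 = 261·cos16.4° = 250.4; c'Δl = 46.70; W sinα = 73.7
Slice 4: Δl = 1.3/cos26.7° = 1.455 m; N'_4 = 101·cos26.7° = 90.2; c'Δl = 23.28; W sinα = 45.4
Slice 5: Δl = 2.1/cos36.0° = 2.596 m; N'_5 = 120·cos36.0° = 97.1; c'Δl = 41.53; W sinα = 70.5
Slice 6: Δl = 1.8/cos48.3° = 2.706 m; N'_6 = 40·cos48.3° = 26.6; c'Δl = 43.29; W sinα = 29.9
Σc'Δl = 227.1 kN/m; ΣN' = 683.3 kN/m; ΣW sinα = 224.7 kN/m
Resisting = 227.1 + 683.3·tan26.2° = 227.1 + 336.2 = 563.3 kN/m
FS = 563.3 / 224.7 = 2.507

FS = 2.51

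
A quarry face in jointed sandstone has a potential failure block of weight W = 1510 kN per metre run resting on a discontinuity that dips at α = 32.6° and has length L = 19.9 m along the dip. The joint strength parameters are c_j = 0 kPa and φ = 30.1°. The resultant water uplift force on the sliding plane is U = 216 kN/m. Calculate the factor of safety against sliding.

Resolving the block weight along and normal to the plane and applying the Mohr–Coulomb strength on the joint:
N' = W cosα − U = 1510·cos32.6° − 216 = 1056.1 kN/m
Driving force T = W sinα = 1510·sin32.6° = 813.5 kN/m
Resisting force R = c_j·L + N'·tanφ = 0·19.9 + 1056.1·tan30.1° = 0.0 + 612.2 = 612.2 kN/m
FS = R / T = 612.2 / 813.5 = 0.753

FS = 0.75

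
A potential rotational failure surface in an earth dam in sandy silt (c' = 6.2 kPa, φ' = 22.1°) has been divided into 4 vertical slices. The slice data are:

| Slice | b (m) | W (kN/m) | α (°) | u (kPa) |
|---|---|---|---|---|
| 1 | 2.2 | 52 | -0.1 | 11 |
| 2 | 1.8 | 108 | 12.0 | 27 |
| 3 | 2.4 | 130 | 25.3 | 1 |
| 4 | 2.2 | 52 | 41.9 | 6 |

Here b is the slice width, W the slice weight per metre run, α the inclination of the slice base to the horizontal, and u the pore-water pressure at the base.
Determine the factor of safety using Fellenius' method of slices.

Ordinary method of slices: FS = Σ[c'·Δl_i + (W_i cosα_i − u_i·Δl_i)·tanφ'] / Σ W_i sinα_i, with Δl_i = b_i / cosα_i.
Slice 1: Δl = 2.2/cos(-0.1°) = 2.200 m; N'_1 = 52·cos(-0.1°) − 11·2.200 = 27.8; c'Δl = 13.64; W sinα = -0.1
Slice 2: Δl = 1.8/cos12.0° = 1.840 m; N'_2 = 108·cos12.0° − 27·1.840 = 56.0; c'Δl = 11.41; W sinα = 22.5
Slice 3: Δl = 2.4/cos25.3° = 2.655 m; N'_3 = 130·cos25.3° − 1·2.655 = 114.9; c'Δl = 16.46; W sinα = 55.6
Slice 4: Δl = 2.2/cos41.9° = 2.956 m; N'_4 = 52·cos41.9° − 6·2.956 = 21.0; c'Δl = 18.33; W sinα = 34.7
Σc'Δl = 59.8 kN/m; ΣN' = 219.6 kN/m; ΣW sinα = 112.6 kN/m
Resisting = 59.8 + 219.6·tan22.1° = 59.8 + 89.2 = 149.0 kN/m
FS = 149.0 / 112.6 = 1.323

FS = 1.32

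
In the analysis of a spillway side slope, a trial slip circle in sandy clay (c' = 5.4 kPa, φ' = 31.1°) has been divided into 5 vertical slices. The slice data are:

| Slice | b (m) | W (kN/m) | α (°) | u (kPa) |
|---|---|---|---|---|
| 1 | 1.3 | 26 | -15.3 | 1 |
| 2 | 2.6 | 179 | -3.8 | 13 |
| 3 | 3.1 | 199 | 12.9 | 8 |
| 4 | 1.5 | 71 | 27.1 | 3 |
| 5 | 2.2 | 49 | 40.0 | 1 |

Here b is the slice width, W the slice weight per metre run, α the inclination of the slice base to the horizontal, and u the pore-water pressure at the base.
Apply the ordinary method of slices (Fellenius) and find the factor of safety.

Ordinary method of slices: FS = Σ[c'·Δl_i + (W_i cosα_i − u_i·Δl_i)·tanφ'] / Σ W_i sinα_i, with Δl_i = b_i / cosα_i.
Slice 1: Δl = 1.3/cos(-15.3°) = 1.348 m; N'_1 = 26·cos(-15.3°) − 1·1.348 = 23.7; c'Δl = 7.28; W sinα = -6.9
Slice 2: Δl = 2.6/cos(-3.8°) = 2.606 m; N'_2 = 179·cos(-3.8°) − 13·2.606 = 144.7; c'Δl = 14.07; W sinα = -11.9
Slice 3: Δl = 3.1/cos12.9° = 3.180 m; N'_3 = 199·cos12.9° − 8·3.180 = 168.5; c'Δl = 17.17; W sinα = 44.4
Slice 4: Δl = 1.5/cos27.1° = 1.685 m; N'_4 = 71·cos27.1° − 3·1.685 = 58.2; c'Δl = 9.10; W sinα = 32.3
Slice 5: Δl = 2.2/cos40.0° = 2.872 m; N'_5 = 49·cos40.0° − 1·2.872 = 34.7; c'Δl = 15.51; W sinα = 31.5
Σc'Δl = 63.1 kN/m; ΣN' = 429.8 kN/m; ΣW sinα = 89.5 kN/m
Resisting = 63.1 + 429.8·tan31.1° = 63.1 + 259.3 = 322.4 kN/m
FS = 322.4 / 89.5 = 3.601

FS = 3.60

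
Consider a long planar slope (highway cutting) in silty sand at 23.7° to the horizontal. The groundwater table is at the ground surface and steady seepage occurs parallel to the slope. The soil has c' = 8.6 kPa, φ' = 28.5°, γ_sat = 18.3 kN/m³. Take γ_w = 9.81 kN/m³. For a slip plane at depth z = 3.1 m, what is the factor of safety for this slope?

FS = 0.99

With seepage parallel to the slope and the water table at the surface, the effective normal stress on the slip plane uses the buoyant unit weight γ' = γ_sat − γ_w while the driving shear stress uses γ_sat:
FS = [c' + γ' z cos²β tanφ'] / [γ_sat z sinβ cosβ]
γ' = 18.3 − 9.81 = 8.49 kN/m³
Numerator = 8.6 + 8.49·3.1·cos²23.7°·tan28.5° = 8.6 + 8.49·3.1·0.8384·0.5430 = 20.581 kPa
Denominator = 18.3·3.1·sin23.7°·cos23.7° = 18.3·3.1·0.4019·0.9157 = 20.879 kPa
FS = 20.581 / 20.879 = 0.986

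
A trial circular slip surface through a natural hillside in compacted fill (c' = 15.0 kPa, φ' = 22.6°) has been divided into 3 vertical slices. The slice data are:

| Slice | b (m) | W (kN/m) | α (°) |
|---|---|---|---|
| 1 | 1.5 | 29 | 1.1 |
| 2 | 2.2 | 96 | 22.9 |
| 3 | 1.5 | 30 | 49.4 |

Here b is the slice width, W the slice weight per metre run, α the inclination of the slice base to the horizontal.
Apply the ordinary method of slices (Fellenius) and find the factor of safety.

Ordinary method of slices: FS = Σ[c'·Δl_i + (W_i cosα_i)·tanφ'] / Σ W_i sinα_i, with Δl_i = b_i / cosα_i.
Slice 1: Δl = 1.5/cos1.1° = 1.500 m; N'_1 = 29·cos1.1° = 29.0; c'Δl = 22.50; W sinα = 0.6
Slice 2: Δl = 2.2/cos22.9° = 2.388 m; N'_2 = 96·cos22.9° = 88.4; c'Δl = 35.82; W sinα = 37.4
Slice 3: Δl = 1.5/cos49.4° = 2.305 m; N'_3 = 30·cos49.4° = 19.5; c'Δl = 34.57; W sinα = 22.8
Σc'Δl = 92.9 kN/m; ΣN' = 137.0 kN/m; ΣW sinα = 60.7 kN/m
Resisting = 92.9 + 137.0·tan22.6° = 92.9 + 57.0 = 149.9 kN/m
FS = 149.9 / 60.7 = 2.470

FS = 2.47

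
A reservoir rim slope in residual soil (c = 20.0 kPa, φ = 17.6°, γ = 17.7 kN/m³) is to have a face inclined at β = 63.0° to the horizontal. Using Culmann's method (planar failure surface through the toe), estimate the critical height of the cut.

H_c = 12.89 m

Culmann's analysis gives the critical failure plane at α_cr = (β + φ)/2 = (63.0 + 17.6)/2 = 40.3°, and the critical height
H_c = (4c/γ) · sinβ cosφ / [1 − cos(β − φ)]
    = (4·20.0/17.7) · sin63.0°·cos17.6° / [1 − cos(45.4°)]
    = 4.520 · 0.8910·0.9532 / [1 − 0.7022]
    = 4.520 · 0.8493 / 0.2978
    = 12.89 m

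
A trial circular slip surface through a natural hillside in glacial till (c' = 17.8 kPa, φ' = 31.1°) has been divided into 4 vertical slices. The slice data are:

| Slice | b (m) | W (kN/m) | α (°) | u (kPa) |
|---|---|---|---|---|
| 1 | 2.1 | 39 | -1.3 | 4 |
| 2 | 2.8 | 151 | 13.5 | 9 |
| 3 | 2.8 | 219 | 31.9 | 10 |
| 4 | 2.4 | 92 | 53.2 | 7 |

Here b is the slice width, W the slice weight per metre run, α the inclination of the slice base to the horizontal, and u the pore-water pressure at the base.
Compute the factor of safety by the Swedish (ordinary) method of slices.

FS = 1.87

Ordinary method of slices: FS = Σ[c'·Δl_i + (W_i cosα_i − u_i·Δl_i)·tanφ'] / Σ W_i sinα_i, with Δl_i = b_i / cosα_i.
Slice 1: Δl = 2.1/cos(-1.3°) = 2.101 m; N'_1 = 39·cos(-1.3°) − 4·2.101 = 30.6; c'Δl = 37.39; W sinα = -0.9
Slice 2: Δl = 2.8/cos13.5° = 2.880 m; N'_2 = 151·cos13.5° − 9·2.880 = 120.9; c'Δl = 51.26; W sinα = 35.3
Slice 3: Δl = 2.8/cos31.9° = 3.298 m; N'_3 = 219·cos31.9° − 10·3.298 = 152.9; c'Δl = 58.71; W sinα = 115.7
Slice 4: Δl = 2.4/cos53.2° = 4.007 m; N'_4 = 92·cos53.2° − 7·4.007 = 27.1; c'Δl = 71.32; W sinα = 73.7
Σc'Δl = 218.7 kN/m; ΣN' = 331.5 kN/m; ΣW sinα = 223.8 kN/m
Resisting = 218.7 + 331.5·tan31.1° = 218.7 + 200.0 = 418.6 kN/m
FS = 418.6 / 223.8 = 1.871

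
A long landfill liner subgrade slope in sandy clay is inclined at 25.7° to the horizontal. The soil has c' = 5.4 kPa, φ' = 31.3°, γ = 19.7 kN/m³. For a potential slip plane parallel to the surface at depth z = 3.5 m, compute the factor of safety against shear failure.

For an infinite slope with a slip plane parallel to the surface (no pore pressure): FS = [c' + γz cos²β tanφ'] / [γz sinβ cosβ].
γz = 19.7·3.5 = 68.95 kN/m²
Numerator = 5.4 + 68.95·cos²25.7°·tan31.3° = 5.4 + 68.95·0.8119·0.6080 = 39.438 kPa
Denominator = 68.95·sin25.7°·cos25.7° = 68.95·0.4337·0.9011 = 26.943 kPa
FS = 39.438 / 26.943 = 1.464

FS = 1.46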